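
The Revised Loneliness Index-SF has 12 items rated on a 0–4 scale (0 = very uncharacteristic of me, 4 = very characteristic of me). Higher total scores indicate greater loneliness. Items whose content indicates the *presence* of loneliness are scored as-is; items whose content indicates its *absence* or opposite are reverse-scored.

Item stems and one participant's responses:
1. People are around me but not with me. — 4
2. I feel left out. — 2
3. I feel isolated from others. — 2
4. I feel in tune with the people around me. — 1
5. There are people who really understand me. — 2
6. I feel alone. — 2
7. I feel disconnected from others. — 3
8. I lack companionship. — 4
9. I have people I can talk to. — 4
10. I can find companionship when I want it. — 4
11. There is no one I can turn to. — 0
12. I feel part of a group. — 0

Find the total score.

26

Items 4, 5, 9, 10, 12 describe the absence/opposite of loneliness → reverse-score.
reversed = (0+4) − raw = 4 − raw.
  item 1: 4
  item 2: 2
  item 3: 2
  item 4: 4 − 1 = 3
  item 5: 4 − 2 = 2
  item 6: 2
  item 7: 3
  item 8: 4
  item 9: 4 − 4 = 0
  item 10: 4 − 4 = 0
  item 11: 0
  item 12: 4 − 0 = 4
Total = 4 + 2 + 2 + 3 + 2 + 2 + 3 + 4 + 0 + 0 + 0 + 4 = 26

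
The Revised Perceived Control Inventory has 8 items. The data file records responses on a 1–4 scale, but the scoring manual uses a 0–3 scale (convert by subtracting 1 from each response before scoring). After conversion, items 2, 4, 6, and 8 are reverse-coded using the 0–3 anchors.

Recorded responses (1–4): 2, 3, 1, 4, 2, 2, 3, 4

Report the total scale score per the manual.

Convert to 0–3: 1, 2, 0, 3, 1, 1, 2, 3
Reverse-coded (on a 0–3 scale, reversed = 3 − raw):
  item 2: 3 − 2 = 1
  item 4: 3 − 3 = 0
  item 6: 3 − 1 = 2
  item 8: 3 − 3 = 0
Scored: 1, 1, 0, 0, 1, 2, 2, 0
Total = 7

7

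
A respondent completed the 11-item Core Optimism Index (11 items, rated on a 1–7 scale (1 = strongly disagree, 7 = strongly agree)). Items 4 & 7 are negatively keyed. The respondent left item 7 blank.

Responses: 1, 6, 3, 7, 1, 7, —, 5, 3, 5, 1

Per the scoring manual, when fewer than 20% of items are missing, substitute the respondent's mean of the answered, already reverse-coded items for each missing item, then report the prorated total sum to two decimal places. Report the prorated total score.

Reverse-coded (reverse-coded value = 8 − response):
  item 4: 8 − 7 = 1
Completed scored items (10 of 11): 1, 6, 3, 1, 1, 7, 5, 3, 5, 1; sum = 33.
Person mean = 33 / 10 ≈ 3.3000
Prorated total = (33 / 10) × 11 = 36.30 (to 2 dp)

36.30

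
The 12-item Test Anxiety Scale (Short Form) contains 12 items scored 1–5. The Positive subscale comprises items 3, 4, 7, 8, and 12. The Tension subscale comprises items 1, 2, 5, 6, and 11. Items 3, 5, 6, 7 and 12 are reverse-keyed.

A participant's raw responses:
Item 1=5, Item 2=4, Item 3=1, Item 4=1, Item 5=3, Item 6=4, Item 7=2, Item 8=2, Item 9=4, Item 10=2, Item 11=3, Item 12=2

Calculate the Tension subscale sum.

17

Tension items: 1, 2, 5, 6, 11.
Of these, items 5 & 6 are reverse-keyed; reversed = (1+5) − raw = 6 − raw.
  item 1: 5
  item 2: 4
  item 5: 6 − 3 = 3
  item 6: 6 − 4 = 2
  item 11: 3
Sum = 5 + 4 + 3 + 2 + 3 = 17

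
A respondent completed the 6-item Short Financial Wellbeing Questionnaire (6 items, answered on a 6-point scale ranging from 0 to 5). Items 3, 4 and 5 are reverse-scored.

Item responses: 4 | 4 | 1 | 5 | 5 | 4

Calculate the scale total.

16

Reverse-scored items use 5 − raw:
  item 3: 5 − 1 = 4
  item 4: 5 − 5 = 0
  item 5: 5 − 5 = 0
After reverse-coding: 4, 4, 4, 0, 0, 4
Total = 4 + 4 + 4 + 0 + 0 + 4 = 16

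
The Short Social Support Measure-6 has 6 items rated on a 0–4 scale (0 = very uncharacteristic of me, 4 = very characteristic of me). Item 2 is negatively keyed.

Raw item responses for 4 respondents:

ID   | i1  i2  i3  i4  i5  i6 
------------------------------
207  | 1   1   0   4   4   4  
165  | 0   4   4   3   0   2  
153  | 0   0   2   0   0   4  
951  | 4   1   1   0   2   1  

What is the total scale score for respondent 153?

10

Respondent 153 raw: 0, 0, 2, 0, 0, 4.
Reverse-coded (on a 0–4 scale, reversed = 4 − raw):
  item 1: 0
  item 2: 4 − 0 = 4
  item 3: 2
  item 4: 0
  item 5: 0
  item 6: 4
Sum = 0 + 4 + 2 + 0 + 0 + 4 = 10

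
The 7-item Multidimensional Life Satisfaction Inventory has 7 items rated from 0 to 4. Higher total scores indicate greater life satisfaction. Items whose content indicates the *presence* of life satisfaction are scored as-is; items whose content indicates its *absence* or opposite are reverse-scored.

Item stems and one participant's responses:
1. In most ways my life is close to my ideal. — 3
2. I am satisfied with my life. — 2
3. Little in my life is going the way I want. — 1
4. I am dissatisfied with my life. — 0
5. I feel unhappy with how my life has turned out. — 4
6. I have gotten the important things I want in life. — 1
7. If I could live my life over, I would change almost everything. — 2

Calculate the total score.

15

Items 3, 4, 5, 7 describe the absence/opposite of life satisfaction → reverse-score.
reverse-coded value = 4 − response.
  item 1: 3
  item 2: 2
  item 3: 4 − 1 = 3
  item 4: 4 − 0 = 4
  item 5: 4 − 4 = 0
  item 6: 1
  item 7: 4 − 2 = 2
Total = 3 + 2 + 3 + 4 + 0 + 1 + 2 = 15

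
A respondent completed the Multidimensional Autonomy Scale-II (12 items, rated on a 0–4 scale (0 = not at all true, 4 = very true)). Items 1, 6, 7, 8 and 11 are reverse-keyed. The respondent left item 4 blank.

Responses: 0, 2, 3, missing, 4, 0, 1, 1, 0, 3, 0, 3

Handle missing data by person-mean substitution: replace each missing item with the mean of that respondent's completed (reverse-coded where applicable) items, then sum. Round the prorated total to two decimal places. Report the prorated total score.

Reverse-coded (reversed = (0+4) − raw = 4 − raw):
  item 1: 4 − 0 = 4
  item 6: 4 − 0 = 4
  item 7: 4 − 1 = 3
  item 8: 4 − 1 = 3
  item 11: 4 − 0 = 4
Completed scored items (11 of 12): 4, 2, 3, 4, 4, 3, 3, 0, 3, 4, 3; sum = 33.
Person mean = 33 / 11 ≈ 3.0000
Prorated total = (33 / 11) × 12 = 36.00 (to 2 dp)

36.00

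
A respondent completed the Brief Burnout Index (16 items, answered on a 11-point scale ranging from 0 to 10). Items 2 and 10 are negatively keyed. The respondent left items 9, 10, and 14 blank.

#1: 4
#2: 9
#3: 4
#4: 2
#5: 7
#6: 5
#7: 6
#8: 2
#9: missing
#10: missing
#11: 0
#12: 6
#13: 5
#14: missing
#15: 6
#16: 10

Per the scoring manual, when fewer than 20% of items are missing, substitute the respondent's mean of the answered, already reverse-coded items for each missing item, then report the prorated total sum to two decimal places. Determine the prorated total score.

Reverse-coded (reverse-coded value = 10 − response):
  item 2: 10 − 9 = 1
Completed scored items (13 of 16): 4, 1, 4, 2, 7, 5, 6, 2, 0, 6, 5, 6, 10; sum = 58.
Person mean = 58 / 13 ≈ 4.4615
Prorated total = (58 / 13) × 16 = 71.38 (to 2 dp)

71.38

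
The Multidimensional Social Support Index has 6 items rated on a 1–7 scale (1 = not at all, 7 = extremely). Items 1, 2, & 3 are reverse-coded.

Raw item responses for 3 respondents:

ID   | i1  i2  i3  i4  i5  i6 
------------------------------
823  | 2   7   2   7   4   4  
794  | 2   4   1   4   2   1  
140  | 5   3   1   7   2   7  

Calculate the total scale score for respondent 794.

24

Respondent 794 raw: 2, 4, 1, 4, 2, 1.
Reverse-coded (reversed = (1+7) − raw = 8 − raw):
  item 1: 8 − 2 = 6
  item 2: 8 − 4 = 4
  item 3: 8 − 1 = 7
  item 4: 4
  item 5: 2
  item 6: 1
Sum = 6 + 4 + 7 + 4 + 2 + 1 = 24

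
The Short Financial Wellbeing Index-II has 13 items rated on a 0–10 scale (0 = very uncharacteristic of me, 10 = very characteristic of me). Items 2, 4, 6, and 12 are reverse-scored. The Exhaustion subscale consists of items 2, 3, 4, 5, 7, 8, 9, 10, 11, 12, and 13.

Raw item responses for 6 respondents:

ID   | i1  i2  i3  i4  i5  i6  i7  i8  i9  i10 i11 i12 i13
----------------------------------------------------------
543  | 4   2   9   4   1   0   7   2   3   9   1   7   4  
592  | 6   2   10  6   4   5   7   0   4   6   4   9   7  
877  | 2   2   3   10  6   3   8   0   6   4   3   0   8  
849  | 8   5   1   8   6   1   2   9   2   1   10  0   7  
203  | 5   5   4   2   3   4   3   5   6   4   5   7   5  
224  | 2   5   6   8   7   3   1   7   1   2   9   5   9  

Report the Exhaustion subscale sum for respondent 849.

Respondent 849 raw: 8, 5, 1, 8, 6, 1, 2, 9, 2, 1, 10, 0, 7.
Exhaustion items: 2, 3, 4, 5, 7, 8, 9, 10, 11, 12, 13.
Reverse-coded (reverse-coded value = 10 − response):
  item 2: 10 − 5 = 5
  item 3: 1
  item 4: 10 − 8 = 2
  item 5: 6
  item 7: 2
  item 8: 9
  item 9: 2
  item 10: 1
  item 11: 10
  item 12: 10 − 0 = 10
  item 13: 7
Sum = 5 + 1 + 2 + 6 + 2 + 9 + 2 + 1 + 10 + 10 + 7 = 55

55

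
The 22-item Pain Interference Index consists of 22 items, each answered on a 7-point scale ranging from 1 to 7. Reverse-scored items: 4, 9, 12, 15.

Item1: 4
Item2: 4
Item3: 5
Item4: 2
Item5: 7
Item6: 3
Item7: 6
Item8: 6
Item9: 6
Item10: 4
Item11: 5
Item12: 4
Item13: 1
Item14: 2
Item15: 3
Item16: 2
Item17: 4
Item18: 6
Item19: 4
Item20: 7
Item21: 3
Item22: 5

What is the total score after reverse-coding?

95

Raw sum = 93. Reverse-scored items: 4, 9, 12, 15; their raw sum = 15.
Each reversal replaces raw with 8 − raw, changing the total by 8 − 2·raw per item.
Total = 93 + 4·8 − 2·15 = 93 + 32 − 30 = 95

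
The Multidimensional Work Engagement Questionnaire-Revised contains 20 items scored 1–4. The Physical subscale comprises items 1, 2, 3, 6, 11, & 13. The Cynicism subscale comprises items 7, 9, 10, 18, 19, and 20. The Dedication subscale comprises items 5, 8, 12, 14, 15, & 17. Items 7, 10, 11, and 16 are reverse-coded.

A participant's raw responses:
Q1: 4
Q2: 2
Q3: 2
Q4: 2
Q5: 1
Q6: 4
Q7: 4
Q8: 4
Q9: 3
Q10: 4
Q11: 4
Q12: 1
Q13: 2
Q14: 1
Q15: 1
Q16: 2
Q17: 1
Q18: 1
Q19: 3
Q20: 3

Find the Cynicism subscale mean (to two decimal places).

2.00

Cynicism items: 7, 9, 10, 18, 19, 20.
Of these, items 7 and 10 are reverse-coded; reversed = (1+4) − raw = 5 − raw.
  item 7: 5 − 4 = 1
  item 9: 3
  item 10: 5 − 4 = 1
  item 18: 1
  item 19: 3
  item 20: 3
Sum = 1 + 3 + 1 + 1 + 3 + 3 = 12
Mean = 12 / 6 = 2.00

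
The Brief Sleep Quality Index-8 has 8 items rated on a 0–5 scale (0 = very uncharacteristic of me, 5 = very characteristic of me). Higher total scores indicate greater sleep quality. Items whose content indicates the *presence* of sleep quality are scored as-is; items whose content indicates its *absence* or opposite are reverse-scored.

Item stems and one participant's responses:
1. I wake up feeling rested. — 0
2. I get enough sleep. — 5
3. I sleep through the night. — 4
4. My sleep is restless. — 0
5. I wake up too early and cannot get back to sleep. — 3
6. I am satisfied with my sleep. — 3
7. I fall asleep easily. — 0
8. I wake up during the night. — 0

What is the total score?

Items 4, 5, 8 describe the absence/opposite of sleep quality → reverse-score.
reverse-coded value = 5 − response.
  item 1: 0
  item 2: 5
  item 3: 4
  item 4: 5 − 0 = 5
  item 5: 5 − 3 = 2
  item 6: 3
  item 7: 0
  item 8: 5 − 0 = 5
Total = 0 + 5 + 4 + 5 + 2 + 3 + 0 + 5 = 24

24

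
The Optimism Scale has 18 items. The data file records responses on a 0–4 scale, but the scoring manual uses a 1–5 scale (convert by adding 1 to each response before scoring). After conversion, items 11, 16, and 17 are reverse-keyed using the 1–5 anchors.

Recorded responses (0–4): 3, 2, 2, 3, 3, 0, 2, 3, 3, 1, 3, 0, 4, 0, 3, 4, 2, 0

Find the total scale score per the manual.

Convert to 1–5: 4, 3, 3, 4, 4, 1, 3, 4, 4, 2, 4, 1, 5, 1, 4, 5, 3, 1
Reverse-coded (reverse-coded value = 6 − response):
  item 11: 6 − 4 = 2
  item 16: 6 − 5 = 1
  item 17: 6 − 3 = 3
Scored: 4, 3, 3, 4, 4, 1, 3, 4, 4, 2, 2, 1, 5, 1, 4, 1, 3, 1
Total = 50

50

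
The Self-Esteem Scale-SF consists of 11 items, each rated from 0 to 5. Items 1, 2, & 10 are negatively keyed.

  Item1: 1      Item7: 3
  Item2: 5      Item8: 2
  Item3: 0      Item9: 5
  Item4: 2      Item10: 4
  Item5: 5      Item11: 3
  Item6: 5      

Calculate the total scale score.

30

Apply reverse scoring (reversed = (0+5) − raw = 5 − raw):
  item 1: 5 − 1 = 4
  item 2: 5 − 5 = 0
  item 10: 5 − 4 = 1
Scored items: 4, 0, 0, 2, 5, 5, 3, 2, 5, 1, 3
Total = 4 + 0 + 0 + 2 + 5 + 5 + 3 + 2 + 5 + 1 + 3 = 30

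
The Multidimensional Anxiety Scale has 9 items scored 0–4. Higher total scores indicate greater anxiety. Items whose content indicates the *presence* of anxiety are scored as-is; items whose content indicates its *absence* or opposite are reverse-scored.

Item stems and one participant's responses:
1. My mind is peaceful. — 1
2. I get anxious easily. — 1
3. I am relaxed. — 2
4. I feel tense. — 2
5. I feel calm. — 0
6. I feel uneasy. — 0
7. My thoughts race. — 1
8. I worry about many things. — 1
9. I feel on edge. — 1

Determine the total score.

Items 1, 3, 5 describe the absence/opposite of anxiety → reverse-score.
reversed = (0+4) − raw = 4 − raw.
  item 1: 4 − 1 = 3
  item 2: 1
  item 3: 4 − 2 = 2
  item 4: 2
  item 5: 4 − 0 = 4
  item 6: 0
  item 7: 1
  item 8: 1
  item 9: 1
Total = 3 + 1 + 2 + 2 + 4 + 0 + 1 + 1 + 1 = 15

15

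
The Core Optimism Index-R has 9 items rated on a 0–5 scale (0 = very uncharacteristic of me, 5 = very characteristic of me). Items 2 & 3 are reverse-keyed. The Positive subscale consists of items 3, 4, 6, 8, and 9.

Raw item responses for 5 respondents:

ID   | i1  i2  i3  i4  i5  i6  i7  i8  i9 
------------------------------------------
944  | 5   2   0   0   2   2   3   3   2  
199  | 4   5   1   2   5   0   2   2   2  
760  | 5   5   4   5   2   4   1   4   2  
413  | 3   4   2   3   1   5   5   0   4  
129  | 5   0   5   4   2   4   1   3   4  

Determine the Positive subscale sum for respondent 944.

12

Respondent 944 raw: 5, 2, 0, 0, 2, 2, 3, 3, 2.
Positive items: 3, 4, 6, 8, 9.
Reverse-coded (reverse-coded value = 5 − response):
  item 3: 5 − 0 = 5
  item 4: 0
  item 6: 2
  item 8: 3
  item 9: 2
Sum = 5 + 0 + 2 + 3 + 2 = 12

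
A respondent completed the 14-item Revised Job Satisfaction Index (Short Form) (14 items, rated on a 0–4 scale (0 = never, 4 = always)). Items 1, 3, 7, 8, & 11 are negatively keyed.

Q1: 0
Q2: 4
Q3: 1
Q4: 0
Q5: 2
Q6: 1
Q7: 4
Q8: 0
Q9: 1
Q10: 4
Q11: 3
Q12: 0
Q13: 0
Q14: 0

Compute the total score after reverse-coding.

24

Raw sum = 20. Negatively keyed items: 1, 3, 7, 8, 11; their raw sum = 8.
Each reversal replaces raw with 4 − raw, changing the total by 4 − 2·raw per item.
Total = 20 + 5·4 − 2·8 = 20 + 20 − 16 = 24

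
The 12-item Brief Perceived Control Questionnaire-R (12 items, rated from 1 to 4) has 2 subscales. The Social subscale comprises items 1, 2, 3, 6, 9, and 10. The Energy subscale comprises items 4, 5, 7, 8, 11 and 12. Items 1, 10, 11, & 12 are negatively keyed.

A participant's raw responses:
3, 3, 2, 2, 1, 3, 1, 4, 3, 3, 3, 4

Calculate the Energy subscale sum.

11

Energy items: 4, 5, 7, 8, 11, 12.
Of these, items 11 and 12 are negatively keyed; on a 1–4 scale, reversed = 5 − raw.
  item 4: 2
  item 5: 1
  item 7: 1
  item 8: 4
  item 11: 5 − 3 = 2
  item 12: 5 − 4 = 1
Sum = 2 + 1 + 1 + 4 + 2 + 1 = 11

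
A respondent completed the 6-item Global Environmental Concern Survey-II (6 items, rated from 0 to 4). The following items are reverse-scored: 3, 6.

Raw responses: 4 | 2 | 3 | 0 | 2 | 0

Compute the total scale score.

Reverse-scored items use 4 − raw:
  item 3: 4 − 3 = 1
  item 6: 4 − 0 = 4
Scored responses: 4, 2, 1, 0, 2, 4
Total = 4 + 2 + 1 + 0 + 2 + 4 = 13

13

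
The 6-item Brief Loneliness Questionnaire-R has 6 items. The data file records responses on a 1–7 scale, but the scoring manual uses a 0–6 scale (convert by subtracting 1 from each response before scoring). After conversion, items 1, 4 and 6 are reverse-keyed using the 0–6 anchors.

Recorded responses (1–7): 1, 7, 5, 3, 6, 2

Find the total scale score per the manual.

Convert to 0–6: 0, 6, 4, 2, 5, 1
Reverse-coded (reversed = (0+6) − raw = 6 − raw):
  item 1: 6 − 0 = 6
  item 4: 6 − 2 = 4
  item 6: 6 − 1 = 5
Scored: 6, 6, 4, 4, 5, 5
Total = 30

30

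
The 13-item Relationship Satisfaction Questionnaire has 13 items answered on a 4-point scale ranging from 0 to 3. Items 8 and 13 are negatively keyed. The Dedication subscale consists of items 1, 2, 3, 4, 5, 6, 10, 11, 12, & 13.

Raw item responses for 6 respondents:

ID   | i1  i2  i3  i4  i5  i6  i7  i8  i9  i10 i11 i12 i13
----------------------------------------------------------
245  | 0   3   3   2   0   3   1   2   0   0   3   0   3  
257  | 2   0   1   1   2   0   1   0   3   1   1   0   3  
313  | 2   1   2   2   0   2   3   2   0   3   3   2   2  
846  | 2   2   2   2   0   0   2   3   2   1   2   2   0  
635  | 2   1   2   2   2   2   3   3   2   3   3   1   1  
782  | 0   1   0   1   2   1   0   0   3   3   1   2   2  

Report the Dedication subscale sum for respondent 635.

Respondent 635 raw: 2, 1, 2, 2, 2, 2, 3, 3, 2, 3, 3, 1, 1.
Dedication items: 1, 2, 3, 4, 5, 6, 10, 11, 12, 13.
Reverse-coded (on a 0–3 scale, reversed = 3 − raw):
  item 1: 2
  item 2: 1
  item 3: 2
  item 4: 2
  item 5: 2
  item 6: 2
  item 10: 3
  item 11: 3
  item 12: 1
  item 13: 3 − 1 = 2
Sum = 2 + 1 + 2 + 2 + 2 + 2 + 3 + 3 + 1 + 2 = 20

20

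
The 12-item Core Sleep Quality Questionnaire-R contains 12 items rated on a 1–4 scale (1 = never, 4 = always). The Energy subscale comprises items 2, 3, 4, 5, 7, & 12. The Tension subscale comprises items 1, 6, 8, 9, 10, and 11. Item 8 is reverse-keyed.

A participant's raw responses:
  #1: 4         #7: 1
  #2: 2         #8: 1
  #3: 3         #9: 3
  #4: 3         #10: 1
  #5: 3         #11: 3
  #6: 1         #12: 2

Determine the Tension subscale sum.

Tension items: 1, 6, 8, 9, 10, 11.
Of these, item 8 is reverse-keyed; on a 1–4 scale, reversed = 5 − raw.
  item 1: 4
  item 6: 1
  item 8: 5 − 1 = 4
  item 9: 3
  item 10: 1
  item 11: 3
Sum = 4 + 1 + 4 + 3 + 1 + 3 = 16

16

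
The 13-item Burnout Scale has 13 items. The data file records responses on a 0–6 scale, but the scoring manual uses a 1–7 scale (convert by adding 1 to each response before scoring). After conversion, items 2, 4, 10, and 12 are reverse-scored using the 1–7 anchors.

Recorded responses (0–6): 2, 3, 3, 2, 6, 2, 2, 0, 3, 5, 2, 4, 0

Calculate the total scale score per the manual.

43

Convert to 1–7: 3, 4, 4, 3, 7, 3, 3, 1, 4, 6, 3, 5, 1
Reverse-coded (on a 1–7 scale, reversed = 8 − raw):
  item 2: 8 − 4 = 4
  item 4: 8 − 3 = 5
  item 10: 8 − 6 = 2
  item 12: 8 − 5 = 3
Scored: 3, 4, 4, 5, 7, 3, 3, 1, 4, 2, 3, 3, 1
Total = 43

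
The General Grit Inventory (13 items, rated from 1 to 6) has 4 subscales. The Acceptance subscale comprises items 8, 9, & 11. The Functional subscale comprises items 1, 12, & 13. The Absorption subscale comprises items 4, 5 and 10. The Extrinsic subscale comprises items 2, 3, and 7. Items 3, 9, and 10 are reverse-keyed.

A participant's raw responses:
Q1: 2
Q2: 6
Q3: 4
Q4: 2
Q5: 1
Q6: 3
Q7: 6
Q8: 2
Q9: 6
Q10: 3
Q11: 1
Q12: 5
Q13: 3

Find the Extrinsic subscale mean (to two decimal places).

5.00

Extrinsic items: 2, 3, 7.
Of these, item 3 is reverse-keyed; reversed = (1+6) − raw = 7 − raw.
  item 2: 6
  item 3: 7 − 4 = 3
  item 7: 6
Sum = 6 + 3 + 6 = 15
Mean = 15 / 3 = 5.00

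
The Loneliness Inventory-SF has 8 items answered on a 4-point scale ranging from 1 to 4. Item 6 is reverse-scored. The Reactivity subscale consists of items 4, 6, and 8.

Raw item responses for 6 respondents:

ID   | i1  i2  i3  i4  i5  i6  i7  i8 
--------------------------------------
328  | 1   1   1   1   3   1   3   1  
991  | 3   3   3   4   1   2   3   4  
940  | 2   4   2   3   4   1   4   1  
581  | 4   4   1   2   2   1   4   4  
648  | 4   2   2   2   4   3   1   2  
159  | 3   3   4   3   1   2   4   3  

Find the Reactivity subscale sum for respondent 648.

6

Respondent 648 raw: 4, 2, 2, 2, 4, 3, 1, 2.
Reactivity items: 4, 6, 8.
Reverse-coded (reverse-coded value = 5 − response):
  item 4: 2
  item 6: 5 − 3 = 2
  item 8: 2
Sum = 2 + 2 + 2 = 6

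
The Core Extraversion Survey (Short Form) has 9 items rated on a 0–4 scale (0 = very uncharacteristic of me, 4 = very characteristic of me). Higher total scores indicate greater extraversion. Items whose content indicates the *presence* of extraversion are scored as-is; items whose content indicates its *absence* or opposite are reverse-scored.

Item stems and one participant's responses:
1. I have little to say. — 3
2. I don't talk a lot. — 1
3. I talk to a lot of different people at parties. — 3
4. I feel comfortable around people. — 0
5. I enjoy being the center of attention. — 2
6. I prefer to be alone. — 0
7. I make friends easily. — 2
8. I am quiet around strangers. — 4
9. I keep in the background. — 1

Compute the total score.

18

Items 1, 2, 6, 8, 9 describe the absence/opposite of extraversion → reverse-score.
reverse-coded value = 4 − response.
  item 1: 4 − 3 = 1
  item 2: 4 − 1 = 3
  item 3: 3
  item 4: 0
  item 5: 2
  item 6: 4 − 0 = 4
  item 7: 2
  item 8: 4 − 4 = 0
  item 9: 4 − 1 = 3
Total = 1 + 3 + 3 + 0 + 2 + 4 + 2 + 0 + 3 = 18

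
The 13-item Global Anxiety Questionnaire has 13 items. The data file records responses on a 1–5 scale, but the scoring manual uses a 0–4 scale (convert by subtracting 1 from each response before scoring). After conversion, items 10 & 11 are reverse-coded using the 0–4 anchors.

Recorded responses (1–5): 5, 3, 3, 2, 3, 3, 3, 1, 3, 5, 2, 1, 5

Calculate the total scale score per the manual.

24

Convert to 0–4: 4, 2, 2, 1, 2, 2, 2, 0, 2, 4, 1, 0, 4
Reverse-coded (reversed = (0+4) − raw = 4 − raw):
  item 10: 4 − 4 = 0
  item 11: 4 − 1 = 3
Scored: 4, 2, 2, 1, 2, 2, 2, 0, 2, 0, 3, 0, 4
Total = 24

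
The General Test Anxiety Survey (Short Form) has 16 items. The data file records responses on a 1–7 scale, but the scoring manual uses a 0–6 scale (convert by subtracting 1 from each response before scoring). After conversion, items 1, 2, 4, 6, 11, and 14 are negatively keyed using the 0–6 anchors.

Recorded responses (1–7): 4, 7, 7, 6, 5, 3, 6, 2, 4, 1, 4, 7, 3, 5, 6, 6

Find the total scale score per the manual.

50

Convert to 0–6: 3, 6, 6, 5, 4, 2, 5, 1, 3, 0, 3, 6, 2, 4, 5, 5
Reverse-coded (on a 0–6 scale, reversed = 6 − raw):
  item 1: 6 − 3 = 3
  item 2: 6 − 6 = 0
  item 4: 6 − 5 = 1
  item 6: 6 − 2 = 4
  item 11: 6 − 3 = 3
  item 14: 6 − 4 = 2
Scored: 3, 0, 6, 1, 4, 4, 5, 1, 3, 0, 3, 6, 2, 2, 5, 5
Total = 50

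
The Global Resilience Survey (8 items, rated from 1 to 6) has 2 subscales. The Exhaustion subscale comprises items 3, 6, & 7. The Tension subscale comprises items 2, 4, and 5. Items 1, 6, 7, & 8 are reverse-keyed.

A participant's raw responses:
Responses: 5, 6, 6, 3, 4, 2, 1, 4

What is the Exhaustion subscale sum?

17

Exhaustion items: 3, 6, 7.
Of these, items 6 & 7 are reverse-keyed; reversed = (1+6) − raw = 7 − raw.
  item 3: 6
  item 6: 7 − 2 = 5
  item 7: 7 − 1 = 6
Sum = 6 + 5 + 6 = 17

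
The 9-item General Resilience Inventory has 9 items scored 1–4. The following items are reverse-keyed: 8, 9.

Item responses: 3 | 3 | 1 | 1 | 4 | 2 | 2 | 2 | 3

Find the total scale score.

Apply reverse scoring (reverse-coded value = 5 − response):
  item 8: 5 − 2 = 3
  item 9: 5 − 3 = 2
Scored responses: 3, 3, 1, 1, 4, 2, 2, 3, 2
Total = 3 + 3 + 1 + 1 + 4 + 2 + 2 + 3 + 2 = 21

21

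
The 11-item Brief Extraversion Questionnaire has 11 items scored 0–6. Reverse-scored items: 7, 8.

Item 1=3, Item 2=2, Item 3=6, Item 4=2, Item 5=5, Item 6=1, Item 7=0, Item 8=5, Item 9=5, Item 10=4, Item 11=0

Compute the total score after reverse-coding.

Reversing items 7 and 8 with 6 − raw:
Total = 3 + 2 + 6 + 2 + 5 + 1 + (6−0) + (6−5) + 5 + 4 + 0
      = 3 + 2 + 6 + 2 + 5 + 1 + 6 + 1 + 5 + 4 + 0 = 35

35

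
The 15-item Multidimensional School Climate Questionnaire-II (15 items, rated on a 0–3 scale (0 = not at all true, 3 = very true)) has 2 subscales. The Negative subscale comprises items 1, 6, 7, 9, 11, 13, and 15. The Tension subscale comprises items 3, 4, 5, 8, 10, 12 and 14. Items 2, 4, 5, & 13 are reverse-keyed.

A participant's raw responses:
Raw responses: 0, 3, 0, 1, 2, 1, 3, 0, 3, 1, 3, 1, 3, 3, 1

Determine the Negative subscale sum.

11

Negative items: 1, 6, 7, 9, 11, 13, 15.
Of these, item 13 is reverse-keyed; reversed = (0+3) − raw = 3 − raw.
  item 1: 0
  item 6: 1
  item 7: 3
  item 9: 3
  item 11: 3
  item 13: 3 − 3 = 0
  item 15: 1
Sum = 0 + 1 + 3 + 3 + 3 + 0 + 1 = 11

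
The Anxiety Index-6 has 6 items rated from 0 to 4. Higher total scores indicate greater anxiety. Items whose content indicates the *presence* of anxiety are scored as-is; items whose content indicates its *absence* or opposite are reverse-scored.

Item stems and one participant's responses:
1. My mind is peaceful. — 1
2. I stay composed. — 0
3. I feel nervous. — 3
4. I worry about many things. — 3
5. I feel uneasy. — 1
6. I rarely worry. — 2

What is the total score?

16

Items 1, 2, 6 describe the absence/opposite of anxiety → reverse-score.
reverse-coded value = 4 − response.
  item 1: 4 − 1 = 3
  item 2: 4 − 0 = 4
  item 3: 3
  item 4: 3
  item 5: 1
  item 6: 4 − 2 = 2
Total = 3 + 4 + 3 + 3 + 1 + 2 = 16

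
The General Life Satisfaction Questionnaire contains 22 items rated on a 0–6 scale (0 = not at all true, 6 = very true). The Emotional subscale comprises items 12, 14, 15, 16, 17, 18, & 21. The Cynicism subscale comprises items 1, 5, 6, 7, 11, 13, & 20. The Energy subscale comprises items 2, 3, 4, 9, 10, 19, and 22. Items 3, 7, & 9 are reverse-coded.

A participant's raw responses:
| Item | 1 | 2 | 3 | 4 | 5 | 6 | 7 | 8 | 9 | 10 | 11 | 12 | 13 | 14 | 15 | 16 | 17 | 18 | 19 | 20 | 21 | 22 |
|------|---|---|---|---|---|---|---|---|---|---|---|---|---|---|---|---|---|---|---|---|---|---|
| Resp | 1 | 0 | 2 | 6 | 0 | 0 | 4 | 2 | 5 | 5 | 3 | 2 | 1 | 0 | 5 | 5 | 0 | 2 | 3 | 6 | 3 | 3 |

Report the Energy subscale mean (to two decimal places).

Energy items: 2, 3, 4, 9, 10, 19, 22.
Of these, items 3 & 9 are reverse-coded; reversed = (0+6) − raw = 6 − raw.
  item 2: 0
  item 3: 6 − 2 = 4
  item 4: 6
  item 9: 6 − 5 = 1
  item 10: 5
  item 19: 3
  item 22: 3
Sum = 0 + 4 + 6 + 1 + 5 + 3 + 3 = 22
Mean = 22 / 7 = 3.14

3.14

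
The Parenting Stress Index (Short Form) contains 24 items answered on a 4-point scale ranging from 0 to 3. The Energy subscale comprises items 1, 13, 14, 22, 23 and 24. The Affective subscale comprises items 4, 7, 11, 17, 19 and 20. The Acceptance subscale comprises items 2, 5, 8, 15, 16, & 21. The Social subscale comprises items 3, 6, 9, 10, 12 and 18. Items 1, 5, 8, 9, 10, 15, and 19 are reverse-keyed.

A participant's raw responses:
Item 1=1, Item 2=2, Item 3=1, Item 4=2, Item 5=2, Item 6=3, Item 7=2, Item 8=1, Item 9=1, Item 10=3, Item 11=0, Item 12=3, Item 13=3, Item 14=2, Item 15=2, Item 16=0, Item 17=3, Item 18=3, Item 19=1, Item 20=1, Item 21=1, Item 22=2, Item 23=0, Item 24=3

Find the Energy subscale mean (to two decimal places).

Energy items: 1, 13, 14, 22, 23, 24.
Of these, item 1 is reverse-keyed; reverse-coded value = 3 − response.
  item 1: 3 − 1 = 2
  item 13: 3
  item 14: 2
  item 22: 2
  item 23: 0
  item 24: 3
Sum = 2 + 3 + 2 + 2 + 0 + 3 = 12
Mean = 12 / 6 = 2.00

2.00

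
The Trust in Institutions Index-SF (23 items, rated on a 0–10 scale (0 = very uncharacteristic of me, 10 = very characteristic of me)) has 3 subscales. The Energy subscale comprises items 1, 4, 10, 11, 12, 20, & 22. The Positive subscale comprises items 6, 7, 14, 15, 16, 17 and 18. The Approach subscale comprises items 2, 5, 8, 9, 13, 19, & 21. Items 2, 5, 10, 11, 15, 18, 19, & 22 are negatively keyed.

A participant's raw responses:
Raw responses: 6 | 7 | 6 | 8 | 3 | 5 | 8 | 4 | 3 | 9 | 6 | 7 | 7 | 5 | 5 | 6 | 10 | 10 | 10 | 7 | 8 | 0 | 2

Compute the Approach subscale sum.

32

Approach items: 2, 5, 8, 9, 13, 19, 21.
Of these, items 2, 5, and 19 are negatively keyed; reverse-coded value = 10 − response.
  item 2: 10 − 7 = 3
  item 5: 10 − 3 = 7
  item 8: 4
  item 9: 3
  item 13: 7
  item 19: 10 − 10 = 0
  item 21: 8
Sum = 3 + 7 + 4 + 3 + 7 + 0 + 8 = 32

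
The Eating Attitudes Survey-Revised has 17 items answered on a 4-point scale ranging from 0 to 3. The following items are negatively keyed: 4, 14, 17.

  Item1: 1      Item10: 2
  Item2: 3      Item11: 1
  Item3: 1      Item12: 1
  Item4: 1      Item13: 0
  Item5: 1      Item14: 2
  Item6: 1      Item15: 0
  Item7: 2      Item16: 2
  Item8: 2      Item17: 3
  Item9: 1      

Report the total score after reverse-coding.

21

Reversing items 4, 14, and 17 with 3 − raw:
Total = 1 + 3 + 1 + (3−1) + 1 + 1 + 2 + 2 + 1 + 2 + 1 + 1 + 0 + (3−2) + 0 + 2 + (3−3)
      = 1 + 3 + 1 + 2 + 1 + 1 + 2 + 2 + 1 + 2 + 1 + 1 + 0 + 1 + 0 + 2 + 0 = 21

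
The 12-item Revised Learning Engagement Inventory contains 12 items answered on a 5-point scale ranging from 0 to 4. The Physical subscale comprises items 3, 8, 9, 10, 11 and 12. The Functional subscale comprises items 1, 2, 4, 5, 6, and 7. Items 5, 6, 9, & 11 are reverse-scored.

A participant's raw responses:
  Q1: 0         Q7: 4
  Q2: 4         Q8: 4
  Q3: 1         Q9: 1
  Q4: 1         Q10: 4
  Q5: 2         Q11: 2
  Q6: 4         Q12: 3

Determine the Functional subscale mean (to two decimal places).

Functional items: 1, 2, 4, 5, 6, 7.
Of these, items 5 & 6 are reverse-scored; reversed = (0+4) − raw = 4 − raw.
  item 1: 0
  item 2: 4
  item 4: 1
  item 5: 4 − 2 = 2
  item 6: 4 − 4 = 0
  item 7: 4
Sum = 0 + 4 + 1 + 2 + 0 + 4 = 11
Mean = 11 / 6 = 1.83

1.83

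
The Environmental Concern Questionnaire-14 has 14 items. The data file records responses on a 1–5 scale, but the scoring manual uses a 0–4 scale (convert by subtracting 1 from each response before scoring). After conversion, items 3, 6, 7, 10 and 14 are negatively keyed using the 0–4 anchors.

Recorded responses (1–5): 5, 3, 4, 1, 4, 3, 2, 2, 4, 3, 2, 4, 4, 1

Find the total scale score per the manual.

32

Convert to 0–4: 4, 2, 3, 0, 3, 2, 1, 1, 3, 2, 1, 3, 3, 0
Reverse-coded (reverse-coded value = 4 − response):
  item 3: 4 − 3 = 1
  item 6: 4 − 2 = 2
  item 7: 4 − 1 = 3
  item 10: 4 − 2 = 2
  item 14: 4 − 0 = 4
Scored: 4, 2, 1, 0, 3, 2, 3, 1, 3, 2, 1, 3, 3, 4
Total = 32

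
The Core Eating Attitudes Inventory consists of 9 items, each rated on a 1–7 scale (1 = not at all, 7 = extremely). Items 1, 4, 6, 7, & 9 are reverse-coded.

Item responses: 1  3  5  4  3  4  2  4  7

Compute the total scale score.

Reversing items 1, 4, 6, 7, and 9 with 8 − raw:
Total = (8−1) + 3 + 5 + (8−4) + 3 + (8−4) + (8−2) + 4 + (8−7)
      = 7 + 3 + 5 + 4 + 3 + 4 + 6 + 4 + 1 = 37

37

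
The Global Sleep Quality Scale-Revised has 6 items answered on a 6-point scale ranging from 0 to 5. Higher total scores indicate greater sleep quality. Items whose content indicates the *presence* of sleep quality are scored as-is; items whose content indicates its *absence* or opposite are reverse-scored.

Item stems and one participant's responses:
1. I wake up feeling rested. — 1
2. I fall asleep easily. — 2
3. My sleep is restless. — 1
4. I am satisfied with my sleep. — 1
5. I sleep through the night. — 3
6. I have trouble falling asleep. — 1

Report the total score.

15

Items 3, 6 describe the absence/opposite of sleep quality → reverse-score.
reverse-coded value = 5 − response.
  item 1: 1
  item 2: 2
  item 3: 5 − 1 = 4
  item 4: 1
  item 5: 3
  item 6: 5 − 1 = 4
Total = 1 + 2 + 4 + 1 + 3 + 4 = 15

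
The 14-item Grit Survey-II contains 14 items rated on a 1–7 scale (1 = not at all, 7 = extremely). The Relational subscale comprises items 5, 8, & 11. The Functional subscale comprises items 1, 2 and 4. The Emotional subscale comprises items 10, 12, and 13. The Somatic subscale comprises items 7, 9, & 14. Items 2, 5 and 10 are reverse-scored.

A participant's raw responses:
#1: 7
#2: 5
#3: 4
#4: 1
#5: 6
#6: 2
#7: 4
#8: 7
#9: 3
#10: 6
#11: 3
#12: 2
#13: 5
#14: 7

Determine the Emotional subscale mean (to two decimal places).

3.00

Emotional items: 10, 12, 13.
Of these, item 10 is reverse-scored; reversed = (1+7) − raw = 8 − raw.
  item 10: 8 − 6 = 2
  item 12: 2
  item 13: 5
Sum = 2 + 2 + 5 = 9
Mean = 9 / 3 = 3.00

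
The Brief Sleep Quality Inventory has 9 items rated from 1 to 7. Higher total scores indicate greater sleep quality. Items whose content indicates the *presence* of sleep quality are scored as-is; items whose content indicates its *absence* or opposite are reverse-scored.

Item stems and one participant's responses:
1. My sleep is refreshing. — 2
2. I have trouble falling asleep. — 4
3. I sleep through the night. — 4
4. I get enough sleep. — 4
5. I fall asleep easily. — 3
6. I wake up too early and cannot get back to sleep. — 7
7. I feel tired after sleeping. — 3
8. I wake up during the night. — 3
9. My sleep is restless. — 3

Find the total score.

Items 2, 6, 7, 8, 9 describe the absence/opposite of sleep quality → reverse-score.
reverse-coded value = 8 − response.
  item 1: 2
  item 2: 8 − 4 = 4
  item 3: 4
  item 4: 4
  item 5: 3
  item 6: 8 − 7 = 1
  item 7: 8 − 3 = 5
  item 8: 8 − 3 = 5
  item 9: 8 − 3 = 5
Total = 2 + 4 + 4 + 4 + 3 + 1 + 5 + 5 + 5 = 33

33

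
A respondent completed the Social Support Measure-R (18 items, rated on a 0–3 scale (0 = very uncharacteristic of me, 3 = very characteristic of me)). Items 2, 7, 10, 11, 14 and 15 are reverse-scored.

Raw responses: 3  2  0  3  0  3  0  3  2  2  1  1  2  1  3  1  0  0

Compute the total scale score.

Raw sum = 27. Reverse-scored items: 2, 7, 10, 11, 14, 15; their raw sum = 9.
Each reversal replaces raw with 3 − raw, changing the total by 3 − 2·raw per item.
Total = 27 + 6·3 − 2·9 = 27 + 18 − 18 = 27

27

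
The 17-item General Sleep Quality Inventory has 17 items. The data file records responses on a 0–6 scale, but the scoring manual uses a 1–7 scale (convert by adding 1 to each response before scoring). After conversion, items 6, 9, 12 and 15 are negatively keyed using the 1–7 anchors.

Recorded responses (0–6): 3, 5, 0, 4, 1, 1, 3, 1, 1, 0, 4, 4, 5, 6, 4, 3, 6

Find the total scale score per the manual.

72

Convert to 1–7: 4, 6, 1, 5, 2, 2, 4, 2, 2, 1, 5, 5, 6, 7, 5, 4, 7
Reverse-coded (reversed = (1+7) − raw = 8 − raw):
  item 6: 8 − 2 = 6
  item 9: 8 − 2 = 6
  item 12: 8 − 5 = 3
  item 15: 8 − 5 = 3
Scored: 4, 6, 1, 5, 2, 6, 4, 2, 6, 1, 5, 3, 6, 7, 3, 4, 7
Total = 72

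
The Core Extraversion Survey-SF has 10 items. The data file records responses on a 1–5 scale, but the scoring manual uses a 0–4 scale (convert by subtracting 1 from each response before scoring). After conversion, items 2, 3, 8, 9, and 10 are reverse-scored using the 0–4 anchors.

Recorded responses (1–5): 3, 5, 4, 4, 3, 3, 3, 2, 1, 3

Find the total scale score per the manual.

21

Convert to 0–4: 2, 4, 3, 3, 2, 2, 2, 1, 0, 2
Reverse-coded (reverse-coded value = 4 − response):
  item 2: 4 − 4 = 0
  item 3: 4 − 3 = 1
  item 8: 4 − 1 = 3
  item 9: 4 − 0 = 4
  item 10: 4 − 2 = 2
Scored: 2, 0, 1, 3, 2, 2, 2, 3, 4, 2
Total = 21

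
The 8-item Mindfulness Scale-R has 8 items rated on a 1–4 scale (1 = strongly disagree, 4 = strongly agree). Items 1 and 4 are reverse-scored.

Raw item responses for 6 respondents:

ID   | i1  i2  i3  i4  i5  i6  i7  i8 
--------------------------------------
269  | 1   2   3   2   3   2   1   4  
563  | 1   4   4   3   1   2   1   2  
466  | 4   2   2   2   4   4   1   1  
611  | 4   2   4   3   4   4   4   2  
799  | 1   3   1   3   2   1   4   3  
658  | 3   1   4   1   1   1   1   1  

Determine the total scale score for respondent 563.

Respondent 563 raw: 1, 4, 4, 3, 1, 2, 1, 2.
Reverse-coded (on a 1–4 scale, reversed = 5 − raw):
  item 1: 5 − 1 = 4
  item 2: 4
  item 3: 4
  item 4: 5 − 3 = 2
  item 5: 1
  item 6: 2
  item 7: 1
  item 8: 2
Sum = 4 + 4 + 4 + 2 + 1 + 2 + 1 + 2 = 20

20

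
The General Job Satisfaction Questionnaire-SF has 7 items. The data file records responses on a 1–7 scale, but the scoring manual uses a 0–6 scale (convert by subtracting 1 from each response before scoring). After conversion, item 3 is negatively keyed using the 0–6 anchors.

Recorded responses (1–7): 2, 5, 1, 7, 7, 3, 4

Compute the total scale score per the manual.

28

Convert to 0–6: 1, 4, 0, 6, 6, 2, 3
Reverse-coded (reversed = (0+6) − raw = 6 − raw):
  item 3: 6 − 0 = 6
Scored: 1, 4, 6, 6, 6, 2, 3
Total = 28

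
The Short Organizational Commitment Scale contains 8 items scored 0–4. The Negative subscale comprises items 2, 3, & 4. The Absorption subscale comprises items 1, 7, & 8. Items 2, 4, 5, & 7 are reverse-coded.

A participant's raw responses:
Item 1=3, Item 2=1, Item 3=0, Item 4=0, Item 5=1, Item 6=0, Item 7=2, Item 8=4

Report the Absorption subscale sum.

9

Absorption items: 1, 7, 8.
Of these, item 7 is reverse-coded; reverse-coded value = 4 − response.
  item 1: 3
  item 7: 4 − 2 = 2
  item 8: 4
Sum = 3 + 2 + 4 = 9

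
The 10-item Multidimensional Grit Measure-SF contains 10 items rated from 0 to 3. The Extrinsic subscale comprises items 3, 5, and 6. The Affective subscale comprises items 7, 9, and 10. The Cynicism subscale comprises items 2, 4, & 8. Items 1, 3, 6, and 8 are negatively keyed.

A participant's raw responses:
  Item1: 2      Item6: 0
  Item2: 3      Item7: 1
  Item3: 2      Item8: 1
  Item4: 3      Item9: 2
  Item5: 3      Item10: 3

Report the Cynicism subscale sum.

8

Cynicism items: 2, 4, 8.
Of these, item 8 is negatively keyed; on a 0–3 scale, reversed = 3 − raw.
  item 2: 3
  item 4: 3
  item 8: 3 − 1 = 2
Sum = 3 + 3 + 2 = 8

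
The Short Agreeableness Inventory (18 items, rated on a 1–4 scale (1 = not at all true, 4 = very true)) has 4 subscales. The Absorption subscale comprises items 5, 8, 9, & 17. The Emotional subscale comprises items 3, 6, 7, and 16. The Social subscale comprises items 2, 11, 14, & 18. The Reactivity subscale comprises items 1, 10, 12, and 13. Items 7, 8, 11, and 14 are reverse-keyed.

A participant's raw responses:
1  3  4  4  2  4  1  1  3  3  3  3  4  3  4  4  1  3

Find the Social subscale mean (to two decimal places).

2.50

Social items: 2, 11, 14, 18.
Of these, items 11 and 14 are reverse-keyed; reverse-coded value = 5 − response.
  item 2: 3
  item 11: 5 − 3 = 2
  item 14: 5 − 3 = 2
  item 18: 3
Sum = 3 + 2 + 2 + 3 = 10
Mean = 10 / 4 = 2.50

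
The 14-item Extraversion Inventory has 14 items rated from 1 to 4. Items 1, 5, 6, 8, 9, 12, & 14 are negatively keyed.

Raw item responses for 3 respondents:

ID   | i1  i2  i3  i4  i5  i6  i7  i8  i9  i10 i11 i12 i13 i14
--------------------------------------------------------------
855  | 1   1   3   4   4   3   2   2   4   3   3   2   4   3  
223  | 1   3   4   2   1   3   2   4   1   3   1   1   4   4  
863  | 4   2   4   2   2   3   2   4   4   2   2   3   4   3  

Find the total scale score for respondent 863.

30

Respondent 863 raw: 4, 2, 4, 2, 2, 3, 2, 4, 4, 2, 2, 3, 4, 3.
Reverse-coded (reversed = (1+4) − raw = 5 − raw):
  item 1: 5 − 4 = 1
  item 2: 2
  item 3: 4
  item 4: 2
  item 5: 5 − 2 = 3
  item 6: 5 − 3 = 2
  item 7: 2
  item 8: 5 − 4 = 1
  item 9: 5 − 4 = 1
  item 10: 2
  item 11: 2
  item 12: 5 − 3 = 2
  item 13: 4
  item 14: 5 − 3 = 2
Sum = 1 + 2 + 4 + 2 + 3 + 2 + 2 + 1 + 1 + 2 + 2 + 2 + 4 + 2 = 30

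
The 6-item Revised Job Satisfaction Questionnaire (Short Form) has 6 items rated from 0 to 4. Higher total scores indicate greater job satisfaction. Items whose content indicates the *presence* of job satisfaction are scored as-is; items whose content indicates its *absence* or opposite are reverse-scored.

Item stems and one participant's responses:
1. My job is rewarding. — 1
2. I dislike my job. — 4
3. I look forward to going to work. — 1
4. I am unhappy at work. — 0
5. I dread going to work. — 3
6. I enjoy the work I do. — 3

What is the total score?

10

Items 2, 4, 5 describe the absence/opposite of job satisfaction → reverse-score.
on a 0–4 scale, reversed = 4 − raw.
  item 1: 1
  item 2: 4 − 4 = 0
  item 3: 1
  item 4: 4 − 0 = 4
  item 5: 4 − 3 = 1
  item 6: 3
Total = 1 + 0 + 1 + 4 + 1 + 3 = 10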